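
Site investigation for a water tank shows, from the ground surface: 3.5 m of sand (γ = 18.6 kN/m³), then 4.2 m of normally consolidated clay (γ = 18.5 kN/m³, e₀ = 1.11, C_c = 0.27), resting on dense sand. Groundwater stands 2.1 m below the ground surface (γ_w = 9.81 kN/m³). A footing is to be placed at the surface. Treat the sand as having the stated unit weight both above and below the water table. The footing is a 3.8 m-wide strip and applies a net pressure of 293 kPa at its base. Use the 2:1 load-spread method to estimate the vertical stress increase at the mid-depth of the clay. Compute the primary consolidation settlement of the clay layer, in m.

Mid-depth of clay below the ground surface: z = 3.5 + 4.2/2 = 5.6 m.
Total vertical stress at mid-clay: σ_v = 18.6×3.5 + 18.5×2.1 = 103.95 kPa.
Pore pressure: u = 9.81×(5.6 − 2.1) = 34.335 kPa.
Initial effective stress: σ'_0 = σ_v − u = 103.95 − 34.335 = 69.615 kPa.
Stress increase at mid-clay by the 2:1 spreading method:
Δσ = qB/(B+z) = 293×3.8/(3.8+5.6) = 118.45 kPa
Final effective stress: σ'_f = σ'_0 + Δσ = 69.615 + 118.45 = 188.06 kPa.
Normally consolidated clay, so the full stress increment lies on the virgin compression line:
S_c = C_c·H/(1+e₀)·log₁₀(σ'_f/σ'_0) = 0.27×4.2/(1+1.11)×log₁₀(188.06/69.615)
    = 0.53744 × 0.43159 = 0.232 m

S_c ≈ 0.232 m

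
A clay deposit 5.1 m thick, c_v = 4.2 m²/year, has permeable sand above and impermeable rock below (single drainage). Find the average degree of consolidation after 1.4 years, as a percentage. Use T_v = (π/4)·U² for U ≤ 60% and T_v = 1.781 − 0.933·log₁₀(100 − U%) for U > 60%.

U ≈ 53.7 %

Drainage path length: H_d = H = 5.1 m (single drainage).
T_v = c_v·t/H_d² = 4.2×1.4/5.1² = 0.22607.
T_v = 0.22607 corresponds to the U ≤ 60% branch:
U = √(4T_v/π) = 0.5365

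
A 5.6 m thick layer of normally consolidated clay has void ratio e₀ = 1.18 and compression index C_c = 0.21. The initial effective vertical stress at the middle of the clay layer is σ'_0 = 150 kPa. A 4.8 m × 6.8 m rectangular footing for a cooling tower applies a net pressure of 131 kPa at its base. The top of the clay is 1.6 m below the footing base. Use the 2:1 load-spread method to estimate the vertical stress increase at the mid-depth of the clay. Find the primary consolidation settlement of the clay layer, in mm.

Mid-depth of clay below the footing base: z = 1.6 + 5.6/2 = 4.4 m.
Stress increase at mid-clay by the 2:1 spreading method:
Δσ = qBL/((B+z)(L+z)) = 131×4.8×6.8/((4.8+4.4)(6.8+4.4)) = 41.497 kPa
Final effective stress: σ'_f = σ'_0 + Δσ = 150 + 41.497 = 191.5 kPa.
Normally consolidated clay, so the full stress increment lies on the virgin compression line:
S_c = C_c·H/(1+e₀)·log₁₀(σ'_f/σ'_0) = 0.21×5.6/(1+1.18)×log₁₀(191.5/150)
    = 0.53945 × 0.10608 = 0.05722 m

S_c ≈ 57.2 mm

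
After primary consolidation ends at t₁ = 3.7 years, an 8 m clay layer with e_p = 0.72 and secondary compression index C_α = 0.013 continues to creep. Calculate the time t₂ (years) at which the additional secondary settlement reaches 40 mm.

S_s = C_α·H/(1+e_p)·log₁₀(t₂/t₁) ⇒ log₁₀(t₂/t₁) = S_s·(1+e_p)/(C_α·H).
log₁₀(t₂/t₁) = 0.04 × (1+0.72) / (0.013×8) = 0.6615
t₂ = t₁ × 10^0.6615 = 3.7 × 4.587 = 16.97 years

t₂ ≈ 17 years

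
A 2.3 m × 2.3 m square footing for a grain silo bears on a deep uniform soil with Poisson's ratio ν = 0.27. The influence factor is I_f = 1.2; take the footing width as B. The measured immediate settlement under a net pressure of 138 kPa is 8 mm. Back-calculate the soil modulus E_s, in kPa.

E_s ≈ 44100 kPa

S_e = q·B·(1−ν²)/E_s · I_f  ⇒  E_s = q·B·(1−ν²)·I_f / S_e.
E_s = 138 × 2.3 × 0.9271 × 1.2 / 0.008 = 44140 kPa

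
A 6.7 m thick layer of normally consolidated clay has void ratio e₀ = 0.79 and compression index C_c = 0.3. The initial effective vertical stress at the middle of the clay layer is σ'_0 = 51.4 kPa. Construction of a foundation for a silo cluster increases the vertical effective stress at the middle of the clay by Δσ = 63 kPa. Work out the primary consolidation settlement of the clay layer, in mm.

S_c ≈ 390 mm

Final effective stress: σ'_f = σ'_0 + Δσ = 51.4 + 63 = 114.4 kPa.
Normally consolidated clay, so the full stress increment lies on the virgin compression line:
S_c = C_c·H/(1+e₀)·log₁₀(σ'_f/σ'_0) = 0.3×6.7/(1+0.79)×log₁₀(114.4/51.4)
    = 1.1229 × 0.34746 = 0.3902 m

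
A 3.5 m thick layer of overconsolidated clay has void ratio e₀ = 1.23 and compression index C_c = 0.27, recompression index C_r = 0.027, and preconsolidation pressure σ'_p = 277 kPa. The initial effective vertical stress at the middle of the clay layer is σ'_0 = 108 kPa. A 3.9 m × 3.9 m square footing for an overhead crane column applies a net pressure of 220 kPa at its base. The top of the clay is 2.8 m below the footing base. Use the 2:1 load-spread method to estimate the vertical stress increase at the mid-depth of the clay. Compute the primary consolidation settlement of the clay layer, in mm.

S_c ≈ 6.63 mm

Mid-depth of clay below the footing base: z = 2.8 + 3.5/2 = 4.55 m.
Stress increase at mid-clay by the 2:1 spreading method:
Δσ = qBL/((B+z)(L+z)) = 220×3.9×3.9/((3.9+4.55)(3.9+4.55)) = 46.864 kPa
Final effective stress: σ'_f = 108 + 46.864 = 154.86 kPa.
σ'_f = 154.86 ≤ σ'_p = 277 kPa, so the clay remains overconsolidated and only the recompression index applies:
S_c = C_r·H/(1+e₀)·log₁₀(σ'_f/σ'_0) = 0.027×3.5/2.23×log₁₀(154.86/108)
    = 0.042376 × 0.15652 = 0.006633 m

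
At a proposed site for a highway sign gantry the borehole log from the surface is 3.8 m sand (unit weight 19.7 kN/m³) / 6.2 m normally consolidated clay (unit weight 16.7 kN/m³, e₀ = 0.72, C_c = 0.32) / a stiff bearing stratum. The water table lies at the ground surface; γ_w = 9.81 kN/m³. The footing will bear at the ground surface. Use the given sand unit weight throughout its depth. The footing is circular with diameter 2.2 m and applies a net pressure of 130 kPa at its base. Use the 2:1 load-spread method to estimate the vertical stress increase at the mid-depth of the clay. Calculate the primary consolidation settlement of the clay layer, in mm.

S_c ≈ 60.7 mm

Mid-depth of clay below the ground surface: z = 3.8 + 6.2/2 = 6.9 m.
Total vertical stress at mid-clay: σ_v = 19.7×3.8 + 16.7×3.1 = 126.63 kPa.
Pore pressure: u = 9.81×(6.9 − 0) = 67.689 kPa.
Initial effective stress: σ'_0 = σ_v − u = 126.63 − 67.689 = 58.941 kPa.
Stress increase at mid-clay by the 2:1 spreading method:
Δσ ≈ qD²/(D+z)² = 130×2.2²/(2.2+6.9)² = 7.5981 kPa
Final effective stress: σ'_f = σ'_0 + Δσ = 58.941 + 7.5981 = 66.539 kPa.
Normally consolidated clay, so the full stress increment lies on the virgin compression line:
S_c = C_c·H/(1+e₀)·log₁₀(σ'_f/σ'_0) = 0.32×6.2/(1+0.72)×log₁₀(66.539/58.941)
    = 1.1535 × 0.052659 = 0.06074 m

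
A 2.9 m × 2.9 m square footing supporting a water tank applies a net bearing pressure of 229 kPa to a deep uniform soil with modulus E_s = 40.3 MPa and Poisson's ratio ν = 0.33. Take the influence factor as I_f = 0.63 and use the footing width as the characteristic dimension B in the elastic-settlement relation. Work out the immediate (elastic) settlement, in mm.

S_e ≈ 9.25 mm

Immediate (elastic) settlement: S_e = q·B·(1−ν²)/E_s · I_f.
E_s = 40.3 MPa = 40300 kPa.
S_e = 229 × 2.9 × (1 − 0.33²) / 40300 × 0.63
    = 229 × 2.9 × 0.8911 / 40300 × 0.63
    = 0.009251 m = 9.251 mm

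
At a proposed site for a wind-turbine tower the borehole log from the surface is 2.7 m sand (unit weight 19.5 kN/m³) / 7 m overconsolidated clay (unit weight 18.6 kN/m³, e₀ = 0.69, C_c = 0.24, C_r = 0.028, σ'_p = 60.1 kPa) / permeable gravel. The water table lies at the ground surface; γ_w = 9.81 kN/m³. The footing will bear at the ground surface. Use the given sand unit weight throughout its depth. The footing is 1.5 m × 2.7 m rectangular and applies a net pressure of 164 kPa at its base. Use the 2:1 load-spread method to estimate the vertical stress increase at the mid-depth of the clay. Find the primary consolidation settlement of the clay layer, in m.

S_c ≈ 0.0472 m

Mid-depth of clay below the ground surface: z = 2.7 + 7/2 = 6.2 m.
Total vertical stress at mid-clay: σ_v = 19.5×2.7 + 18.6×3.5 = 117.75 kPa.
Pore pressure: u = 9.81×(6.2 − 0) = 60.822 kPa.
Initial effective stress: σ'_0 = σ_v − u = 117.75 − 60.822 = 56.928 kPa.
Stress increase at mid-clay by the 2:1 spreading method:
Δσ = qBL/((B+z)(L+z)) = 164×1.5×2.7/((1.5+6.2)(2.7+6.2)) = 9.6921 kPa
Final effective stress: σ'_f = 56.928 + 9.6921 = 66.62 kPa.
σ'_f = 66.62 > σ'_p = 60.1 kPa, so the stress path crosses the preconsolidation pressure — recompression up to σ'_p, then virgin compression beyond:
S_c = H/(1+e₀)·[C_r·log₁₀(σ'_p/σ'_0) + C_c·log₁₀(σ'_f/σ'_p)]
    = 7/1.69 × [0.028×log₁₀(60.1/56.928) + 0.24×log₁₀(66.62/60.1)]
    = 4.142 × [0.00065936 + 0.010735] = 0.0472 m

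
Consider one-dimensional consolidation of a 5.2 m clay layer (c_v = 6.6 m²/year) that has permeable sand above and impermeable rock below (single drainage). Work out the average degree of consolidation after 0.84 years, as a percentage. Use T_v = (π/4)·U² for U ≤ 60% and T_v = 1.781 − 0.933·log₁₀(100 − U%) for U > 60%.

Drainage path length: H_d = H = 5.2 m (single drainage).
T_v = c_v·t/H_d² = 6.6×0.84/5.2² = 0.20503.
T_v = 0.20503 corresponds to the U ≤ 60% branch:
U = √(4T_v/π) = 0.5109

U ≈ 51.1 %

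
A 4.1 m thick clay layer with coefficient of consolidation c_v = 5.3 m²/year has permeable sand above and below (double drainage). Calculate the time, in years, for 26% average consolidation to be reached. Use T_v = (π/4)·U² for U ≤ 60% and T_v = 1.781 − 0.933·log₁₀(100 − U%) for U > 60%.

t ≈ 0.0421 years

Drainage path length: H_d = H/2 = 2.05 m (double drainage).
U ≤ 60%: T_v = (π/4)·U² = (π/4)×0.26² = 0.053093.
t = T_v·H_d²/c_v = 0.053093×2.05²/5.3 = 0.0421 years.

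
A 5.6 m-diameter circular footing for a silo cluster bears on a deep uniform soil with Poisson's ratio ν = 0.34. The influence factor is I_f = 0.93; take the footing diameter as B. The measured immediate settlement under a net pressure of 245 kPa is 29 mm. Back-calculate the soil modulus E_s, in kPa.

E_s ≈ 38900 kPa

S_e = q·B·(1−ν²)/E_s · I_f  ⇒  E_s = q·B·(1−ν²)·I_f / S_e.
E_s = 245 × 5.6 × 0.8844 × 0.93 / 0.029 = 38910 kPa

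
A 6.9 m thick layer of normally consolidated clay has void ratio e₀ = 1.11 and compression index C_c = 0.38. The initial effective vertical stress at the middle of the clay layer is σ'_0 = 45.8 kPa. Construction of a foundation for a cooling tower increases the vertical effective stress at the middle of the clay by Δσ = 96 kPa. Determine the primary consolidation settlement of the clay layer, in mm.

Final effective stress: σ'_f = σ'_0 + Δσ = 45.8 + 96 = 141.8 kPa.
Normally consolidated clay, so the full stress increment lies on the virgin compression line:
S_c = C_c·H/(1+e₀)·log₁₀(σ'_f/σ'_0) = 0.38×6.9/(1+1.11)×log₁₀(141.8/45.8)
    = 1.2427 × 0.49081 = 0.6099 m

S_c ≈ 610 mm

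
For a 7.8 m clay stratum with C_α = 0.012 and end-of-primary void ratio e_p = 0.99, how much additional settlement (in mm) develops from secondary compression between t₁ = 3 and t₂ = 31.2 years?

Secondary compression: S_s = C_α·H/(1+e_p)·log₁₀(t₂/t₁)
S_s = 0.012×7.8/(1+0.99)×log₁₀(31.2/3)
    = 0.04704 × 1.017 = 0.04784 m

S_s ≈ 47.8 mm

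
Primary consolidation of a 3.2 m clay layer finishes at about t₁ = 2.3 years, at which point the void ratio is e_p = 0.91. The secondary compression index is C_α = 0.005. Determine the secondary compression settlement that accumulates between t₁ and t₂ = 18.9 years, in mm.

S_s ≈ 7.66 mm

Secondary compression: S_s = C_α·H/(1+e_p)·log₁₀(t₂/t₁)
S_s = 0.005×3.2/(1+0.91)×log₁₀(18.9/2.3)
    = 0.008377 × 0.9147 = 0.007663 m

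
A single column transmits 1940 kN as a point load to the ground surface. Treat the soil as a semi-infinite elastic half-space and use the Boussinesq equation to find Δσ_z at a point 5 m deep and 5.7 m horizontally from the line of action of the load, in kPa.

Δσ_z ≈ 4.62 kPa

Boussinesq vertical stress below a point load on an elastic half-space:
Δσ_z = 3P/(2πz²) · [1 + (r/z)²]^(−5/2)
r/z = 5.7/5 = 1.14; [1+(r/z)²]^(−5/2) = 0.1247.
Δσ_z = 3×1940/(2π×5²) × 0.1247 = 37.051 × 0.1247 = 4.62 kPa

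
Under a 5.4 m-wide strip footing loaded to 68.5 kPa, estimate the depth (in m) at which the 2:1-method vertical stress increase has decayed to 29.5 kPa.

z ≈ 7.14 m

2:1 spreading — at depth z the loaded area has grown by z in each plan dimension:
qB/(B+z) = Δσ_z ⇒ z = qB/Δσ_z − B = 68.5×5.4/29.5 − 5.4 = 7.139 m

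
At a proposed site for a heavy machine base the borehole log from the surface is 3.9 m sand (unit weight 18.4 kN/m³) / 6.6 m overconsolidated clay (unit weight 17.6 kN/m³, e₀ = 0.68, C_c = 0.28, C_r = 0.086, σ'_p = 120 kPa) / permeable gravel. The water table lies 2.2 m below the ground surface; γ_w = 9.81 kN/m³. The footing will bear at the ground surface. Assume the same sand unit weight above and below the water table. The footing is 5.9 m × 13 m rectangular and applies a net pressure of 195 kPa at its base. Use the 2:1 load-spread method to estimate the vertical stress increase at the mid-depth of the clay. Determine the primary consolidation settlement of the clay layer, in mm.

Mid-depth of clay below the ground surface: z = 3.9 + 6.6/2 = 7.2 m.
Total vertical stress at mid-clay: σ_v = 18.4×3.9 + 17.6×3.3 = 129.84 kPa.
Pore pressure: u = 9.81×(7.2 − 2.2) = 49.05 kPa.
Initial effective stress: σ'_0 = σ_v − u = 129.84 − 49.05 = 80.79 kPa.
Stress increase at mid-clay by the 2:1 spreading method:
Δσ = qBL/((B+z)(L+z)) = 195×5.9×13/((5.9+7.2)(13+7.2)) = 56.521 kPa
Final effective stress: σ'_f = 80.79 + 56.521 = 137.31 kPa.
σ'_f = 137.31 > σ'_p = 120 kPa, so the stress path crosses the preconsolidation pressure — recompression up to σ'_p, then virgin compression beyond:
S_c = H/(1+e₀)·[C_r·log₁₀(σ'_p/σ'_0) + C_c·log₁₀(σ'_f/σ'_p)]
    = 6.6/1.68 × [0.086×log₁₀(120/80.79) + 0.28×log₁₀(137.31/120)]
    = 3.9286 × [0.014777 + 0.016386] = 0.1224 m

S_c ≈ 122 mm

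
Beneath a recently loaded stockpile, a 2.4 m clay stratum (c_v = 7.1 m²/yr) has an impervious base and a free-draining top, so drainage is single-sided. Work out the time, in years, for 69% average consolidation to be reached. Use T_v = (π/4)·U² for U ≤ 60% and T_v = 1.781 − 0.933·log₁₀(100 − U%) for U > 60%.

Drainage path length: H_d = H = 2.4 m (single drainage).
U > 60%: T_v = 1.781 − 0.933·log₁₀(100 − 69) = 0.38956.
t = T_v·H_d²/c_v = 0.38956×2.4²/7.1 = 0.316 years.

t ≈ 0.316 years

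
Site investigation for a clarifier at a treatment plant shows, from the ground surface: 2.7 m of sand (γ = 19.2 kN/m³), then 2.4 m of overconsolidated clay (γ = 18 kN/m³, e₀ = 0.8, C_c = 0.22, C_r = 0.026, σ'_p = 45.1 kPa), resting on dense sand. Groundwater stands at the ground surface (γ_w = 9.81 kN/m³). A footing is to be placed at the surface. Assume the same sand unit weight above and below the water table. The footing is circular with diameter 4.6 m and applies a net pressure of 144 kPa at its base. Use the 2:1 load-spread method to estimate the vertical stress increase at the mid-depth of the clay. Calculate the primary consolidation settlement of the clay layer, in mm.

S_c ≈ 72.5 mm

Mid-depth of clay below the ground surface: z = 2.7 + 2.4/2 = 3.9 m.
Total vertical stress at mid-clay: σ_v = 19.2×2.7 + 18×1.2 = 73.44 kPa.
Pore pressure: u = 9.81×(3.9 − 0) = 38.259 kPa.
Initial effective stress: σ'_0 = σ_v − u = 73.44 − 38.259 = 35.181 kPa.
Stress increase at mid-clay by the 2:1 spreading method:
Δσ ≈ qD²/(D+z)² = 144×4.6²/(4.6+3.9)² = 42.174 kPa
Final effective stress: σ'_f = 35.181 + 42.174 = 77.355 kPa.
σ'_f = 77.355 > σ'_p = 45.1 kPa, so the stress path crosses the preconsolidation pressure — recompression up to σ'_p, then virgin compression beyond:
S_c = H/(1+e₀)·[C_r·log₁₀(σ'_p/σ'_0) + C_c·log₁₀(σ'_f/σ'_p)]
    = 2.4/1.8 × [0.026×log₁₀(45.1/35.181) + 0.22×log₁₀(77.355/45.1)]
    = 1.3333 × [0.0028046 + 0.051549] = 0.07247 m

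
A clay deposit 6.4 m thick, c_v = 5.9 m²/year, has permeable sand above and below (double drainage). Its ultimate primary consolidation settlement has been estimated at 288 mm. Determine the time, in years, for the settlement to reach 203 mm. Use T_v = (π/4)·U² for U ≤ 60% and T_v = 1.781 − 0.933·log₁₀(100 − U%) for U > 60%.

t ≈ 0.711 years

Drainage path length: H_d = H/2 = 3.2 m (double drainage).
U = S(t)/S_ult = 203/288 = 0.7049.
U > 60%: T_v = 1.781 − 0.933·log₁₀(100 − 70.486) = 0.40947.
t = T_v·H_d²/c_v = 0.40947×3.2²/5.9 = 0.7107 years.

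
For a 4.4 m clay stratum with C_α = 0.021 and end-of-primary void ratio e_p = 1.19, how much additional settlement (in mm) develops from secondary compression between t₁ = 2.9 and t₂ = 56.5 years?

Secondary compression: S_s = C_α·H/(1+e_p)·log₁₀(t₂/t₁)
S_s = 0.021×4.4/(1+1.19)×log₁₀(56.5/2.9)
    = 0.04219 × 1.29 = 0.05441 m

S_s ≈ 54.4 mm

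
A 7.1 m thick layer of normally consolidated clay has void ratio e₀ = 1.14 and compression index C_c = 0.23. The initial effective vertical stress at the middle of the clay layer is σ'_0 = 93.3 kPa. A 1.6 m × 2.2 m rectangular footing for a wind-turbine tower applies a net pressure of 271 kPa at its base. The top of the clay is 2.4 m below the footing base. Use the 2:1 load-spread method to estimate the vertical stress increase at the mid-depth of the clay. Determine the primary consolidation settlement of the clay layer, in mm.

S_c ≈ 50.9 mm

Mid-depth of clay below the footing base: z = 2.4 + 7.1/2 = 5.95 m.
Stress increase at mid-clay by the 2:1 spreading method:
Δσ = qBL/((B+z)(L+z)) = 271×1.6×2.2/((1.6+5.95)(2.2+5.95)) = 15.503 kPa
Final effective stress: σ'_f = σ'_0 + Δσ = 93.3 + 15.503 = 108.8 kPa.
Normally consolidated clay, so the full stress increment lies on the virgin compression line:
S_c = C_c·H/(1+e₀)·log₁₀(σ'_f/σ'_0) = 0.23×7.1/(1+1.14)×log₁₀(108.8/93.3)
    = 0.76308 × 0.066747 = 0.05093 m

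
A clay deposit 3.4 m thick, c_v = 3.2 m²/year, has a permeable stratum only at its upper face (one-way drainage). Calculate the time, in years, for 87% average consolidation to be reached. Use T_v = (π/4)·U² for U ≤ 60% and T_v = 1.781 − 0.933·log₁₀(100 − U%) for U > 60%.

t ≈ 2.68 years

Drainage path length: H_d = H = 3.4 m (single drainage).
U > 60%: T_v = 1.781 − 0.933·log₁₀(100 − 87) = 0.74169.
t = T_v·H_d²/c_v = 0.74169×3.4²/3.2 = 2.679 years.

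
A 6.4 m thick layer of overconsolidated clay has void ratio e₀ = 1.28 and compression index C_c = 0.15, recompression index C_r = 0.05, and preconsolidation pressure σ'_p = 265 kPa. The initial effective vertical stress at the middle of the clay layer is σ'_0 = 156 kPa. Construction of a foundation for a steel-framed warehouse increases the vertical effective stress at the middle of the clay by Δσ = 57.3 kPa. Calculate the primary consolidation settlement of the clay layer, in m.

S_c ≈ 0.0191 m

Final effective stress: σ'_f = 156 + 57.3 = 213.3 kPa.
σ'_f = 213.3 ≤ σ'_p = 265 kPa, so the clay remains overconsolidated and only the recompression index applies:
S_c = C_r·H/(1+e₀)·log₁₀(σ'_f/σ'_0) = 0.05×6.4/2.28×log₁₀(213.3/156)
    = 0.14035 × 0.13587 = 0.01907 m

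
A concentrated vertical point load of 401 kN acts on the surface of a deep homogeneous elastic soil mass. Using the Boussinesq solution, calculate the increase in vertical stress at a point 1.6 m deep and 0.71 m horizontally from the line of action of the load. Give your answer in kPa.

Δσ_z ≈ 47.7 kPa

Boussinesq vertical stress below a point load on an elastic half-space:
Δσ_z = 3P/(2πz²) · [1 + (r/z)²]^(−5/2)
r/z = 0.71/1.6 = 0.44375; [1+(r/z)²]^(−5/2) = 0.63803.
Δσ_z = 3×401/(2π×1.6²) × 0.63803 = 74.79 × 0.63803 = 47.72 kPa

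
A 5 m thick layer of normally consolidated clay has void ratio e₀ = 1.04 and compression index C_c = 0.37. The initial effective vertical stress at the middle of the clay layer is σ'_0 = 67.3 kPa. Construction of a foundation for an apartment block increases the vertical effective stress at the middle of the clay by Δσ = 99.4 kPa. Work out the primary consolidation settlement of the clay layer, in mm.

S_c ≈ 357 mm

Final effective stress: σ'_f = σ'_0 + Δσ = 67.3 + 99.4 = 166.7 kPa.
Normally consolidated clay, so the full stress increment lies on the virgin compression line:
S_c = C_c·H/(1+e₀)·log₁₀(σ'_f/σ'_0) = 0.37×5/(1+1.04)×log₁₀(166.7/67.3)
    = 0.90686 × 0.39392 = 0.3572 m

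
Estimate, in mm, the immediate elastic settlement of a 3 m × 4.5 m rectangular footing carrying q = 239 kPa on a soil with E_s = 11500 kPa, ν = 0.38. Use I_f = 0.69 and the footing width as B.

Immediate (elastic) settlement: S_e = q·B·(1−ν²)/E_s · I_f.
S_e = 239 × 3 × (1 − 0.38²) / 11500 × 0.69
    = 239 × 3 × 0.8556 / 11500 × 0.69
    = 0.03681 m = 36.81 mm

S_e ≈ 36.8 mm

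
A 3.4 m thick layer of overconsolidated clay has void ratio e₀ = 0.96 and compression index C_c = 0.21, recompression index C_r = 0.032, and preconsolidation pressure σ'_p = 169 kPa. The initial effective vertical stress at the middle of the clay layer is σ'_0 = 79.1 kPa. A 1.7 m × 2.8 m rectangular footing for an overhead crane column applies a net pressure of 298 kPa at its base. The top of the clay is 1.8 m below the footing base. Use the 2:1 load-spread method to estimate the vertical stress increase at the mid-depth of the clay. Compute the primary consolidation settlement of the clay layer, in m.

Mid-depth of clay below the footing base: z = 1.8 + 3.4/2 = 3.5 m.
Stress increase at mid-clay by the 2:1 spreading method:
Δσ = qBL/((B+z)(L+z)) = 298×1.7×2.8/((1.7+3.5)(2.8+3.5)) = 43.299 kPa
Final effective stress: σ'_f = 79.1 + 43.299 = 122.4 kPa.
σ'_f = 122.4 ≤ σ'_p = 169 kPa, so the clay remains overconsolidated and only the recompression index applies:
S_c = C_r·H/(1+e₀)·log₁₀(σ'_f/σ'_0) = 0.032×3.4/1.96×log₁₀(122.4/79.1)
    = 0.05551 × 0.1896 = 0.01052 m

S_c ≈ 0.0105 m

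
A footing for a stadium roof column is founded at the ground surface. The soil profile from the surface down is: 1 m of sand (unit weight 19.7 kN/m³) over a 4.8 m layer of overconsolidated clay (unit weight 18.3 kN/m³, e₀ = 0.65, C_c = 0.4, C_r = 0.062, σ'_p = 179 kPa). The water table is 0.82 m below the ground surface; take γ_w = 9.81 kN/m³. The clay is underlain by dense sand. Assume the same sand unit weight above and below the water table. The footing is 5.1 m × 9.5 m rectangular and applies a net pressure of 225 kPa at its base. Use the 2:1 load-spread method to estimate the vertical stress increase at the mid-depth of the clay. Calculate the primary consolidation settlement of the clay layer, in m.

Mid-depth of clay below the ground surface: z = 1 + 4.8/2 = 3.4 m.
Total vertical stress at mid-clay: σ_v = 19.7×1 + 18.3×2.4 = 63.62 kPa.
Pore pressure: u = 9.81×(3.4 − 0.82) = 25.31 kPa.
Initial effective stress: σ'_0 = σ_v − u = 63.62 − 25.31 = 38.31 kPa.
Stress increase at mid-clay by the 2:1 spreading method:
Δσ = qBL/((B+z)(L+z)) = 225×5.1×9.5/((5.1+3.4)(9.5+3.4)) = 99.419 kPa
Final effective stress: σ'_f = 38.31 + 99.419 = 137.73 kPa.
σ'_f = 137.73 ≤ σ'_p = 179 kPa, so the clay remains overconsolidated and only the recompression index applies:
S_c = C_r·H/(1+e₀)·log₁₀(σ'_f/σ'_0) = 0.062×4.8/1.65×log₁₀(137.73/38.31)
    = 0.18036 × 0.55572 = 0.1002 m

S_c ≈ 0.1 m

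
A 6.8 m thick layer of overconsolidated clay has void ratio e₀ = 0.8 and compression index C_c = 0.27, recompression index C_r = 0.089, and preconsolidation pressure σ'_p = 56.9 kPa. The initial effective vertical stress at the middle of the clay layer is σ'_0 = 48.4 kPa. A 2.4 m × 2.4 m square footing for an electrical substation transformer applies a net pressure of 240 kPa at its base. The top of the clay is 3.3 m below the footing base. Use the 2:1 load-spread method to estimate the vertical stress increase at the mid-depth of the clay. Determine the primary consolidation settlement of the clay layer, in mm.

S_c ≈ 83.2 mm

Mid-depth of clay below the footing base: z = 3.3 + 6.8/2 = 6.7 m.
Stress increase at mid-clay by the 2:1 spreading method:
Δσ = qBL/((B+z)(L+z)) = 240×2.4×2.4/((2.4+6.7)(2.4+6.7)) = 16.694 kPa
Final effective stress: σ'_f = 48.4 + 16.694 = 65.094 kPa.
σ'_f = 65.094 > σ'_p = 56.9 kPa, so the stress path crosses the preconsolidation pressure — recompression up to σ'_p, then virgin compression beyond:
S_c = H/(1+e₀)·[C_r·log₁₀(σ'_p/σ'_0) + C_c·log₁₀(σ'_f/σ'_p)]
    = 6.8/1.8 × [0.089×log₁₀(56.9/48.4) + 0.27×log₁₀(65.094/56.9)]
    = 3.7778 × [0.0062538 + 0.015776] = 0.08322 m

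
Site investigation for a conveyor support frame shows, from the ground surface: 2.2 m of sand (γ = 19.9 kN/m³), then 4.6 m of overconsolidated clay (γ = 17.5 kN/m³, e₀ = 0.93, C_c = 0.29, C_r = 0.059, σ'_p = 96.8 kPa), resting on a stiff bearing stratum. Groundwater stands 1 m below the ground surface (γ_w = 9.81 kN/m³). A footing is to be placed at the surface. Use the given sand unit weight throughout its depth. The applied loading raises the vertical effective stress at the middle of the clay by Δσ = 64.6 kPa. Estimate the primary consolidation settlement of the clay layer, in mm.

Mid-depth of clay below the ground surface: z = 2.2 + 4.6/2 = 4.5 m.
Total vertical stress at mid-clay: σ_v = 19.9×2.2 + 17.5×2.3 = 84.03 kPa.
Pore pressure: u = 9.81×(4.5 − 1) = 34.335 kPa.
Initial effective stress: σ'_0 = σ_v − u = 84.03 − 34.335 = 49.695 kPa.
Final effective stress: σ'_f = 49.695 + 64.6 = 114.29 kPa.
σ'_f = 114.29 > σ'_p = 96.8 kPa, so the stress path crosses the preconsolidation pressure — recompression up to σ'_p, then virgin compression beyond:
S_c = H/(1+e₀)·[C_r·log₁₀(σ'_p/σ'_0) + C_c·log₁₀(σ'_f/σ'_p)]
    = 4.6/1.93 × [0.059×log₁₀(96.8/49.695) + 0.29×log₁₀(114.29/96.8)]
    = 2.3834 × [0.017084 + 0.020919] = 0.09058 m

S_c ≈ 90.6 mm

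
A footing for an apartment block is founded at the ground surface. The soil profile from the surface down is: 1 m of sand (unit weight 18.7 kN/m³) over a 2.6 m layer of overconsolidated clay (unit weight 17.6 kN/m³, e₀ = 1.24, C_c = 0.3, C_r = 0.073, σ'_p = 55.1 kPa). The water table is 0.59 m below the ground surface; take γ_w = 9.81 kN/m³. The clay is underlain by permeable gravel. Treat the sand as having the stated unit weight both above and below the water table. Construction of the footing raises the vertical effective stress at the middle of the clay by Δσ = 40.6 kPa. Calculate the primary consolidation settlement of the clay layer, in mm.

Mid-depth of clay below the ground surface: z = 1 + 2.6/2 = 2.3 m.
Total vertical stress at mid-clay: σ_v = 18.7×1 + 17.6×1.3 = 41.58 kPa.
Pore pressure: u = 9.81×(2.3 − 0.59) = 16.775 kPa.
Initial effective stress: σ'_0 = σ_v − u = 41.58 − 16.775 = 24.805 kPa.
Final effective stress: σ'_f = 24.805 + 40.6 = 65.405 kPa.
σ'_f = 65.405 > σ'_p = 55.1 kPa, so the stress path crosses the preconsolidation pressure — recompression up to σ'_p, then virgin compression beyond:
S_c = H/(1+e₀)·[C_r·log₁₀(σ'_p/σ'_0) + C_c·log₁₀(σ'_f/σ'_p)]
    = 2.6/2.24 × [0.073×log₁₀(55.1/24.805) + 0.3×log₁₀(65.405/55.1)]
    = 1.1607 × [0.025303 + 0.022338] = 0.0553 m

S_c ≈ 55.3 mm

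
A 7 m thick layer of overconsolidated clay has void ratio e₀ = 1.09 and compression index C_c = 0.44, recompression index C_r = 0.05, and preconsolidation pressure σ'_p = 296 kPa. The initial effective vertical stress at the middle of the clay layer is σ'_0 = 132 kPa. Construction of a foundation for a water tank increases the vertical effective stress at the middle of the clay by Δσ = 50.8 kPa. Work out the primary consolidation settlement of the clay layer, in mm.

S_c ≈ 23.7 mm

Final effective stress: σ'_f = 132 + 50.8 = 182.8 kPa.
σ'_f = 182.8 ≤ σ'_p = 296 kPa, so the clay remains overconsolidated and only the recompression index applies:
S_c = C_r·H/(1+e₀)·log₁₀(σ'_f/σ'_0) = 0.05×7/2.09×log₁₀(182.8/132)
    = 0.16747 × 0.1414 = 0.02368 m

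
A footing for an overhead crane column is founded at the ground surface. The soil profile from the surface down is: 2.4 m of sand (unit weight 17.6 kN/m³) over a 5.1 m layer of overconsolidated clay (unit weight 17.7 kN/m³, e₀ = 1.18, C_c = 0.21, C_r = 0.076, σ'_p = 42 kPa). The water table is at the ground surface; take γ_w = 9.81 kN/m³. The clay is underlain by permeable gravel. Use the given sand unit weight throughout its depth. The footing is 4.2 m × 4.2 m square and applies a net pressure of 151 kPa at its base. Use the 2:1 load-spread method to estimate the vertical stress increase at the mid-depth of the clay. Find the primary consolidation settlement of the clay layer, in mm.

S_c ≈ 117 mm

Mid-depth of clay below the ground surface: z = 2.4 + 5.1/2 = 4.95 m.
Total vertical stress at mid-clay: σ_v = 17.6×2.4 + 17.7×2.55 = 87.375 kPa.
Pore pressure: u = 9.81×(4.95 − 0) = 48.56 kPa.
Initial effective stress: σ'_0 = σ_v − u = 87.375 − 48.56 = 38.815 kPa.
Stress increase at mid-clay by the 2:1 spreading method:
Δσ = qBL/((B+z)(L+z)) = 151×4.2×4.2/((4.2+4.95)(4.2+4.95)) = 31.815 kPa
Final effective stress: σ'_f = 38.815 + 31.815 = 70.63 kPa.
σ'_f = 70.63 > σ'_p = 42 kPa, so the stress path crosses the preconsolidation pressure — recompression up to σ'_p, then virgin compression beyond:
S_c = H/(1+e₀)·[C_r·log₁₀(σ'_p/σ'_0) + C_c·log₁₀(σ'_f/σ'_p)]
    = 5.1/2.18 × [0.076×log₁₀(42/38.815) + 0.21×log₁₀(70.63/42)]
    = 2.3394 × [0.002603 + 0.047405] = 0.117 m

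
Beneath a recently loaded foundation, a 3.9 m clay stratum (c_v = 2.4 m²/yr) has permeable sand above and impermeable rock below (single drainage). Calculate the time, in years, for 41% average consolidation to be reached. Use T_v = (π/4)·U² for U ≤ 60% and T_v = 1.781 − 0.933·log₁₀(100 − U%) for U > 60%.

t ≈ 0.837 years

Drainage path length: H_d = H = 3.9 m (single drainage).
U ≤ 60%: T_v = (π/4)·U² = (π/4)×0.41² = 0.13203.
t = T_v·H_d²/c_v = 0.13203×3.9²/2.4 = 0.8367 years.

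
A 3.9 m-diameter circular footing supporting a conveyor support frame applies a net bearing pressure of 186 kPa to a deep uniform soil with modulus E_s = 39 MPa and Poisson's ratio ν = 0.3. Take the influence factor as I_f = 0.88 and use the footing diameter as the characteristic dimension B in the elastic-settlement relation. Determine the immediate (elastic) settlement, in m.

Immediate (elastic) settlement: S_e = q·B·(1−ν²)/E_s · I_f.
E_s = 39 MPa = 39000 kPa.
S_e = 186 × 3.9 × (1 − 0.3²) / 39000 × 0.88
    = 186 × 3.9 × 0.91 / 39000 × 0.88
    = 0.01489 m

S_e ≈ 0.0149 m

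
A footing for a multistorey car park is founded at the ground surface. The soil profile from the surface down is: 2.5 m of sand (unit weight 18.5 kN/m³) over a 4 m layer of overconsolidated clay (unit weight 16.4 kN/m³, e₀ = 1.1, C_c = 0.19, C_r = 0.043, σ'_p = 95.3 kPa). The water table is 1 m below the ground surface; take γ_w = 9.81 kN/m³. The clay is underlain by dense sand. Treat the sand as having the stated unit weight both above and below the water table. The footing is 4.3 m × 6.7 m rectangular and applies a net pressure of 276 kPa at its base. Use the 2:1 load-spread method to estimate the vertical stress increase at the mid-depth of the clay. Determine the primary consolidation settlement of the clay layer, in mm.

Mid-depth of clay below the ground surface: z = 2.5 + 4/2 = 4.5 m.
Total vertical stress at mid-clay: σ_v = 18.5×2.5 + 16.4×2 = 79.05 kPa.
Pore pressure: u = 9.81×(4.5 − 1) = 34.335 kPa.
Initial effective stress: σ'_0 = σ_v − u = 79.05 − 34.335 = 44.715 kPa.
Stress increase at mid-clay by the 2:1 spreading method:
Δσ = qBL/((B+z)(L+z)) = 276×4.3×6.7/((4.3+4.5)(6.7+4.5)) = 80.677 kPa
Final effective stress: σ'_f = 44.715 + 80.677 = 125.39 kPa.
σ'_f = 125.39 > σ'_p = 95.3 kPa, so the stress path crosses the preconsolidation pressure — recompression up to σ'_p, then virgin compression beyond:
S_c = H/(1+e₀)·[C_r·log₁₀(σ'_p/σ'_0) + C_c·log₁₀(σ'_f/σ'_p)]
    = 4/2.1 × [0.043×log₁₀(95.3/44.715) + 0.19×log₁₀(125.39/95.3)]
    = 1.9048 × [0.014132 + 0.022642] = 0.07005 m

S_c ≈ 70 mm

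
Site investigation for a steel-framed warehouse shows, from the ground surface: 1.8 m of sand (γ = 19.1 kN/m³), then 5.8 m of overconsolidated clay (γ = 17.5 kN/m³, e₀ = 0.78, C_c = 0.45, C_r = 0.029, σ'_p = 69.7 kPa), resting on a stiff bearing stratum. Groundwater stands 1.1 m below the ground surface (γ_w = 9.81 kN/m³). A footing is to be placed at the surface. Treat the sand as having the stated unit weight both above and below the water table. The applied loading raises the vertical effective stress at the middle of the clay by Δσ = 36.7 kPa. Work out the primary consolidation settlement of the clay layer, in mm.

Mid-depth of clay below the ground surface: z = 1.8 + 5.8/2 = 4.7 m.
Total vertical stress at mid-clay: σ_v = 19.1×1.8 + 17.5×2.9 = 85.13 kPa.
Pore pressure: u = 9.81×(4.7 − 1.1) = 35.316 kPa.
Initial effective stress: σ'_0 = σ_v − u = 85.13 − 35.316 = 49.814 kPa.
Final effective stress: σ'_f = 49.814 + 36.7 = 86.514 kPa.
σ'_f = 86.514 > σ'_p = 69.7 kPa, so the stress path crosses the preconsolidation pressure — recompression up to σ'_p, then virgin compression beyond:
S_c = H/(1+e₀)·[C_r·log₁₀(σ'_p/σ'_0) + C_c·log₁₀(σ'_f/σ'_p)]
    = 5.8/1.78 × [0.029×log₁₀(69.7/49.814) + 0.45×log₁₀(86.514/69.7)]
    = 3.2584 × [0.0042306 + 0.042234] = 0.1514 m

S_c ≈ 151 mm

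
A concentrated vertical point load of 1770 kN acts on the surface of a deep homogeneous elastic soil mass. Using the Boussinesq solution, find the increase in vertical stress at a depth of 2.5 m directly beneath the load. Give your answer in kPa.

Δσ_z ≈ 135 kPa

Boussinesq vertical stress below a point load on an elastic half-space:
Δσ_z = 3P/(2πz²) · [1 + (r/z)²]^(−5/2)
r/z = 0/2.5 = 0; [1+(r/z)²]^(−5/2) = 1.
Δσ_z = 3×1770/(2π×2.5²) × 1 = 135.22 × 1 = 135.2 kPa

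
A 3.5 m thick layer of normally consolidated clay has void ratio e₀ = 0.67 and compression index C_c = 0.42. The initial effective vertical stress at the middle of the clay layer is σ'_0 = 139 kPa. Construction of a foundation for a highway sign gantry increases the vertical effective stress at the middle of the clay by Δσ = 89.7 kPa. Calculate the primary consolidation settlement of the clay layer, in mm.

S_c ≈ 190 mm

Final effective stress: σ'_f = σ'_0 + Δσ = 139 + 89.7 = 228.7 kPa.
Normally consolidated clay, so the full stress increment lies on the virgin compression line:
S_c = C_c·H/(1+e₀)·log₁₀(σ'_f/σ'_0) = 0.42×3.5/(1+0.67)×log₁₀(228.7/139)
    = 0.88024 × 0.21625 = 0.1904 m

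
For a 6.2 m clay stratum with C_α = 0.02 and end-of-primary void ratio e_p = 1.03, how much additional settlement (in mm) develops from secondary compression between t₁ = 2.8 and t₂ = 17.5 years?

Secondary compression: S_s = C_α·H/(1+e_p)·log₁₀(t₂/t₁)
S_s = 0.02×6.2/(1+1.03)×log₁₀(17.5/2.8)
    = 0.06108 × 0.7959 = 0.04862 m

S_s ≈ 48.6 mm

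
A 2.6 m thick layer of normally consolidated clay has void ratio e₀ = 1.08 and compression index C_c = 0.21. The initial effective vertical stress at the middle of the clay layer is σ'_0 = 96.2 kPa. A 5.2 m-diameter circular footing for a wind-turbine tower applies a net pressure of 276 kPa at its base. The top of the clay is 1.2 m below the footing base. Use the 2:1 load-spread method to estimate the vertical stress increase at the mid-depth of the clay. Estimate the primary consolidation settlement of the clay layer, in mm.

S_c ≈ 95.4 mm

Mid-depth of clay below the footing base: z = 1.2 + 2.6/2 = 2.5 m.
Stress increase at mid-clay by the 2:1 spreading method:
Δσ ≈ qD²/(D+z)² = 276×5.2²/(5.2+2.5)² = 125.87 kPa
Final effective stress: σ'_f = σ'_0 + Δσ = 96.2 + 125.87 = 222.07 kPa.
Normally consolidated clay, so the full stress increment lies on the virgin compression line:
S_c = C_c·H/(1+e₀)·log₁₀(σ'_f/σ'_0) = 0.21×2.6/(1+1.08)×log₁₀(222.07/96.2)
    = 0.2625 × 0.36331 = 0.09537 m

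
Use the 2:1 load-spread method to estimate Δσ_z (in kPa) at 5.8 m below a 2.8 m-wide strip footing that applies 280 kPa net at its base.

Δσ_z ≈ 91.2 kPa

By the 2:1 method the load spreads at 1 horizontal : 2 vertical, so at depth z the loaded area has grown by z in each plan dimension:
Δσ = qB/(B+z) = 280×2.8/(2.8+5.8) = 91.163 kPa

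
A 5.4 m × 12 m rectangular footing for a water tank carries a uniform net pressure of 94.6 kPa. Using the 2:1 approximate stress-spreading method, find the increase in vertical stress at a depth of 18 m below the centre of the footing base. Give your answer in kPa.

Δσ_z ≈ 8.73 kPa

By the 2:1 method the load spreads at 1 horizontal : 2 vertical, so at depth z the loaded area has grown by z in each plan dimension:
Δσ = qBL/((B+z)(L+z)) = 94.6×5.4×12/((5.4+18)(12+18)) = 8.7323 kPa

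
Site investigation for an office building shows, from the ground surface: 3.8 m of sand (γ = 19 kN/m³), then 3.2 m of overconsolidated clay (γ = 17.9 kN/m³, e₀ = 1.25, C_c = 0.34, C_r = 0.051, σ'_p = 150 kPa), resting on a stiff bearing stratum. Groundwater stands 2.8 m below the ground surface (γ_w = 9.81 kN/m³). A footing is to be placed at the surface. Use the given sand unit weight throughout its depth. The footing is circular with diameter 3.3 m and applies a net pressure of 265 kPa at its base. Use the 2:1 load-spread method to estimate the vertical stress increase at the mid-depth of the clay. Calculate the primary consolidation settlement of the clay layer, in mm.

S_c ≈ 12.9 mm

Mid-depth of clay below the ground surface: z = 3.8 + 3.2/2 = 5.4 m.
Total vertical stress at mid-clay: σ_v = 19×3.8 + 17.9×1.6 = 100.84 kPa.
Pore pressure: u = 9.81×(5.4 − 2.8) = 25.506 kPa.
Initial effective stress: σ'_0 = σ_v − u = 100.84 − 25.506 = 75.334 kPa.
Stress increase at mid-clay by the 2:1 spreading method:
Δσ ≈ qD²/(D+z)² = 265×3.3²/(3.3+5.4)² = 38.127 kPa
Final effective stress: σ'_f = 75.334 + 38.127 = 113.46 kPa.
σ'_f = 113.46 ≤ σ'_p = 150 kPa, so the clay remains overconsolidated and only the recompression index applies:
S_c = C_r·H/(1+e₀)·log₁₀(σ'_f/σ'_0) = 0.051×3.2/2.25×log₁₀(113.46/75.334)
    = 0.072532 × 0.17785 = 0.0129 m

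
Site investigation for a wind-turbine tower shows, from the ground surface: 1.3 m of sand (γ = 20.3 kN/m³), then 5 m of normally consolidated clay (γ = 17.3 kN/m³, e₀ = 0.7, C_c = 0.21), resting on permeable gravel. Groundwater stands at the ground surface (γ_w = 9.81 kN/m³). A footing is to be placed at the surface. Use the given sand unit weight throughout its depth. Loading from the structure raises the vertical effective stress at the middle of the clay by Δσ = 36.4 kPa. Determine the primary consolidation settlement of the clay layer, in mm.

Mid-depth of clay below the ground surface: z = 1.3 + 5/2 = 3.8 m.
Total vertical stress at mid-clay: σ_v = 20.3×1.3 + 17.3×2.5 = 69.64 kPa.
Pore pressure: u = 9.81×(3.8 − 0) = 37.278 kPa.
Initial effective stress: σ'_0 = σ_v − u = 69.64 − 37.278 = 32.362 kPa.
Final effective stress: σ'_f = σ'_0 + Δσ = 32.362 + 36.4 = 68.762 kPa.
Normally consolidated clay, so the full stress increment lies on the virgin compression line:
S_c = C_c·H/(1+e₀)·log₁₀(σ'_f/σ'_0) = 0.21×5/(1+0.7)×log₁₀(68.762/32.362)
    = 0.61765 × 0.32731 = 0.2022 m

S_c ≈ 202 mm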